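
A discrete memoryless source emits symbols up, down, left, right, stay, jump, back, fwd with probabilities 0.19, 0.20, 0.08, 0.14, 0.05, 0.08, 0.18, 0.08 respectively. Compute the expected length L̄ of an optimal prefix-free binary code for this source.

2.9 bits/symbol

Repeatedly combine the two least-probable nodes; the expected code length is the sum of the merged weights.
merge 1/20 + 2/25 → 13/100
merge 2/25 + 2/25 → 4/25
merge 13/100 + 7/50 → 27/100
merge 4/25 + 9/50 → 17/50
merge 19/100 + 1/5 → 39/100
merge 27/100 + 17/50 → 61/100
merge 39/100 + 61/100 → 1
L = 13/100 + 4/25 + 27/100 + 17/50 + 39/100 + 61/100 + 1 = 29/10 = 2.9 bits/symbol.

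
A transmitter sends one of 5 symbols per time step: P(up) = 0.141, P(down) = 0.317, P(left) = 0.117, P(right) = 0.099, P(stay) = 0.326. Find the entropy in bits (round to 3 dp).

H = −Σ pᵢ log₂ pᵢ.
−0.141·log₂(0.141) = 0.3985
−0.317·log₂(0.317) = 0.5254
−0.117·log₂(0.117) = 0.3622
−0.099·log₂(0.099) = 0.3303
−0.326·log₂(0.326) = 0.5272
Sum ≈ 2.1435 → 2.144 bits.

2.144 bits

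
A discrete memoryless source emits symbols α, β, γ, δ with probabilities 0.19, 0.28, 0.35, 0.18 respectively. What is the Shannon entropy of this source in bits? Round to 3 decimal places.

H = −Σ pᵢ log₂ pᵢ.
−0.19·log₂(0.19) = 0.4552
−0.28·log₂(0.28) = 0.5142
−0.35·log₂(0.35) = 0.5301
−0.18·log₂(0.18) = 0.4453
Sum ≈ 1.9449 → 1.945 bits.

1.945 bits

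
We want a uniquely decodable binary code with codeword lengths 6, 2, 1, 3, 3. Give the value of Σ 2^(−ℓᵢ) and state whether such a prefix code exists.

With common denominator 2^6 = 64: Σ 2^(−ℓᵢ) = 1/64 + 16/64 + 32/64 + 8/64 + 8/64 = 65/64 = 1.015625.
Kraft's inequality requires Σ ≤ 1; here Σ = 1.015625 > 1, so no such prefix code exists.

1.015625; no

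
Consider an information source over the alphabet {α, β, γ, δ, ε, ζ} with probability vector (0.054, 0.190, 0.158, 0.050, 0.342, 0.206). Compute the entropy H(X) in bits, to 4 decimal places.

H = −Σ pᵢ log₂ pᵢ.
−0.054·log₂(0.054) = 0.2274
−0.190·log₂(0.190) = 0.4552
−0.158·log₂(0.158) = 0.4206
−0.050·log₂(0.050) = 0.2161
−0.342·log₂(0.342) = 0.5294
−0.206·log₂(0.206) = 0.4695
Sum ≈ 2.3182 → 2.3182 bits.

2.3182 bits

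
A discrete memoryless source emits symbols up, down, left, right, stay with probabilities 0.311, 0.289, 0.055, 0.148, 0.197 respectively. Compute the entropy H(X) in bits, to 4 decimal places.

H = −Σ pᵢ log₂ pᵢ.
−0.311·log₂(0.311) = 0.5240
−0.289·log₂(0.289) = 0.5176
−0.055·log₂(0.055) = 0.2301
−0.148·log₂(0.148) = 0.4079
−0.197·log₂(0.197) = 0.4617
Sum ≈ 2.1414 → 2.1414 bits.

2.1414 bits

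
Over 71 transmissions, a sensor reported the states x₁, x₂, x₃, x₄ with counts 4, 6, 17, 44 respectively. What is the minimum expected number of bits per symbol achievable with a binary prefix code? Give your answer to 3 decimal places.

Probabilities are the counts divided by 71.
Repeatedly combine the two least-probable nodes; the expected code length is the sum of the merged weights.
merge 4/71 + 6/71 → 10/71
merge 10/71 + 17/71 → 27/71
merge 27/71 + 44/71 → 1
L = 10/71 + 27/71 + 1 = 108/71 ≈ 1.521 bits/symbol.

1.521 bits/symbol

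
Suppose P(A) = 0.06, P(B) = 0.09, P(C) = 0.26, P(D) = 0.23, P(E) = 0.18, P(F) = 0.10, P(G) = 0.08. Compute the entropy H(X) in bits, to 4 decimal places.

2.6182 bits

H = −Σ pᵢ log₂ pᵢ.
−0.06·log₂(0.06) = 0.2435
−0.09·log₂(0.09) = 0.3127
−0.26·log₂(0.26) = 0.5053
−0.23·log₂(0.23) = 0.4877
−0.18·log₂(0.18) = 0.4453
−0.10·log₂(0.10) = 0.3322
−0.08·log₂(0.08) = 0.2915
Sum ≈ 2.6182 → 2.6182 bits.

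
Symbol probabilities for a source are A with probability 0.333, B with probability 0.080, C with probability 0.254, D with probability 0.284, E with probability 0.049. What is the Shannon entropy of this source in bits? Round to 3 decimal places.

H = −Σ pᵢ log₂ pᵢ.
−0.333·log₂(0.333) = 0.5283
−0.080·log₂(0.080) = 0.2915
−0.254·log₂(0.254) = 0.5022
−0.284·log₂(0.284) = 0.5158
−0.049·log₂(0.049) = 0.2132
Sum ≈ 2.0509 → 2.051 bits.

2.051 bits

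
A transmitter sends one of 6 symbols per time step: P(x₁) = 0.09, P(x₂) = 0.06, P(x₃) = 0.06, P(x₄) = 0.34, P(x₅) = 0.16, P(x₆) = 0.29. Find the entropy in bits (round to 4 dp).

2.2698 bits

H = −Σ pᵢ log₂ pᵢ.
−0.09·log₂(0.09) = 0.3127
−0.06·log₂(0.06) = 0.2435
−0.06·log₂(0.06) = 0.2435
−0.34·log₂(0.34) = 0.5292
−0.16·log₂(0.16) = 0.4230
−0.29·log₂(0.29) = 0.5179
Sum ≈ 2.2698 → 2.2698 bits.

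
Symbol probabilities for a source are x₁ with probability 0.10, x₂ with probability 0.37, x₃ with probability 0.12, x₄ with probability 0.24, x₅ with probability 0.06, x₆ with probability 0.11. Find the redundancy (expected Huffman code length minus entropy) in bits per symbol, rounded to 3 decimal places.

0.072 bits

Entropy H = −Σ p log₂ p ≈ 2.3179 bits.
Huffman merges: 3/50+1/10→4/25; 11/100+3/25→23/100; 4/25+23/100→39/100; 6/25+37/100→61/100; 39/100+61/100→1. L = 239/100 ≈ 2.3900.
L − H = 2.3900 − 2.3179 = 0.072 bits.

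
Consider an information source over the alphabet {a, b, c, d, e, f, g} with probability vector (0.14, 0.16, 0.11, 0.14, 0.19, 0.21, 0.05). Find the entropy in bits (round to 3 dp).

2.712 bits

H = −Σ pᵢ log₂ pᵢ.
−0.14·log₂(0.14) = 0.3971
−0.16·log₂(0.16) = 0.4230
−0.11·log₂(0.11) = 0.3503
−0.14·log₂(0.14) = 0.3971
−0.19·log₂(0.19) = 0.4552
−0.21·log₂(0.21) = 0.4728
−0.05·log₂(0.05) = 0.2161
Sum ≈ 2.7117 → 2.712 bits.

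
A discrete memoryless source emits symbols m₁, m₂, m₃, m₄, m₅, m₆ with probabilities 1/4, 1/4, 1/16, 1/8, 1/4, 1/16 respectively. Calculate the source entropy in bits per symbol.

Each probability is a power of 1/2, so log₂(1/p) is an integer.
H = Σ p·log₂(1/p) = 1/4·2 + 1/4·2 + 1/16·4 + 1/8·3 + 1/4·2 + 1/16·4 = 2.375 bits.

2.375 bits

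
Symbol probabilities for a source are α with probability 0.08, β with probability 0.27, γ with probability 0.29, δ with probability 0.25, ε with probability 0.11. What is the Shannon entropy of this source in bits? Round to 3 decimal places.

H = −Σ pᵢ log₂ pᵢ.
−0.08·log₂(0.08) = 0.2915
−0.27·log₂(0.27) = 0.5100
−0.29·log₂(0.29) = 0.5179
−0.25·log₂(0.25) = 0.5000
−0.11·log₂(0.11) = 0.3503
Sum ≈ 2.1697 → 2.170 bits.

2.170 bits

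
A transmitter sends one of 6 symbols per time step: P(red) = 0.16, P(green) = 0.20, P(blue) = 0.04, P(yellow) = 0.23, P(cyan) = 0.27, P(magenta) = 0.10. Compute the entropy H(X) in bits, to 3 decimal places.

H = −Σ pᵢ log₂ pᵢ.
−0.16·log₂(0.16) = 0.4230
−0.20·log₂(0.20) = 0.4644
−0.04·log₂(0.04) = 0.1858
−0.23·log₂(0.23) = 0.4877
−0.27·log₂(0.27) = 0.5100
−0.10·log₂(0.10) = 0.3322
Sum ≈ 2.4030 → 2.403 bits.

2.403 bits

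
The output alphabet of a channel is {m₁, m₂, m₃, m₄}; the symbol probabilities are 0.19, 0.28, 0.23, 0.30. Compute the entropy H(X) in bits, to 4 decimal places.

1.9782 bits

H = −Σ pᵢ log₂ pᵢ.
−0.19·log₂(0.19) = 0.4552
−0.28·log₂(0.28) = 0.5142
−0.23·log₂(0.23) = 0.4877
−0.30·log₂(0.30) = 0.5211
Sum ≈ 1.9782 → 1.9782 bits.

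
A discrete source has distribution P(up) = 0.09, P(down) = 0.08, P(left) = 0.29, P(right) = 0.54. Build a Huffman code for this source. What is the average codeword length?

Repeatedly combine the two least-probable nodes; the expected code length is the sum of the merged weights.
merge 2/25 + 9/100 → 17/100
merge 17/100 + 29/100 → 23/50
merge 23/50 + 27/50 → 1
L = 17/100 + 23/50 + 1 = 163/100 = 1.63 bits/symbol.

1.63 bits/symbol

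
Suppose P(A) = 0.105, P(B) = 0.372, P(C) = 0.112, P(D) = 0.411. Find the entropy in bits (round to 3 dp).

H = −Σ pᵢ log₂ pᵢ.
−0.105·log₂(0.105) = 0.3414
−0.372·log₂(0.372) = 0.5307
−0.112·log₂(0.112) = 0.3537
−0.411·log₂(0.411) = 0.5272
Sum ≈ 1.7531 → 1.753 bits.

1.753 bits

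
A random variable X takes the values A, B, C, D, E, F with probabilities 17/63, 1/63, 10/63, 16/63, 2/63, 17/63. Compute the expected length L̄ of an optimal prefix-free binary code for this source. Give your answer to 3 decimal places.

Repeatedly combine the two least-probable nodes; the expected code length is the sum of the merged weights.
merge 1/63 + 2/63 → 1/21
merge 1/21 + 10/63 → 13/63
merge 13/63 + 16/63 → 29/63
merge 17/63 + 17/63 → 34/63
merge 29/63 + 34/63 → 1
L = 1/21 + 13/63 + 29/63 + 34/63 + 1 = 142/63 ≈ 2.254 bits/symbol.

2.254 bits/symbol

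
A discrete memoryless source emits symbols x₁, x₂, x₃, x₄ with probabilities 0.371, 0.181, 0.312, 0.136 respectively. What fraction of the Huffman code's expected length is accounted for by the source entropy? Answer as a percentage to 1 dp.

97.3%

Entropy H = −Σ p log₂ p ≈ 1.8928 bits.
Huffman merges: 17/125+181/1000→317/1000; 39/125+317/1000→629/1000; 371/1000+629/1000→1. L = 973/500 ≈ 1.9460.
Efficiency = H/L = 1.8928/1.9460 = 97.3%.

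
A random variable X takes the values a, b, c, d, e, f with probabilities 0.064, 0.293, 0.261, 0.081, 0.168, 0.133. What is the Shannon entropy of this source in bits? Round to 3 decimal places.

2.392 bits

H = −Σ pᵢ log₂ pᵢ.
−0.064·log₂(0.064) = 0.2538
−0.293·log₂(0.293) = 0.5189
−0.261·log₂(0.261) = 0.5058
−0.081·log₂(0.081) = 0.2937
−0.168·log₂(0.168) = 0.4323
−0.133·log₂(0.133) = 0.3871
Sum ≈ 2.3916 → 2.392 bits.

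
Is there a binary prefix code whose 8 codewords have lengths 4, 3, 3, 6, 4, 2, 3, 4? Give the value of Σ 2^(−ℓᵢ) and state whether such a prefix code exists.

0.828125; yes

With common denominator 2^6 = 64: Σ 2^(−ℓᵢ) = 4/64 + 8/64 + 8/64 + 1/64 + 4/64 + 16/64 + 8/64 + 4/64 = 53/64 = 0.828125.
Kraft's inequality requires Σ ≤ 1; here Σ = 0.828125 ≤ 1, so such a prefix code exists.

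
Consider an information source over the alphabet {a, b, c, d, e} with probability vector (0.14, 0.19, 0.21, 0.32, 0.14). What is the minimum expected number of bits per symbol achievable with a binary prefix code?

2.28 bits/symbol

Repeatedly combine the two least-probable nodes; the expected code length is the sum of the merged weights.
merge 7/50 + 7/50 → 7/25
merge 19/100 + 21/100 → 2/5
merge 7/25 + 8/25 → 3/5
merge 2/5 + 3/5 → 1
L = 7/25 + 2/5 + 3/5 + 1 = 57/25 = 2.28 bits/symbol.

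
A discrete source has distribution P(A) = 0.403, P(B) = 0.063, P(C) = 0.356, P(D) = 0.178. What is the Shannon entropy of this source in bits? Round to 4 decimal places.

1.7534 bits

H = −Σ pᵢ log₂ pᵢ.
−0.403·log₂(0.403) = 0.5284
−0.063·log₂(0.063) = 0.2513
−0.356·log₂(0.356) = 0.5305
−0.178·log₂(0.178) = 0.4432
Sum ≈ 1.7534 → 1.7534 bits.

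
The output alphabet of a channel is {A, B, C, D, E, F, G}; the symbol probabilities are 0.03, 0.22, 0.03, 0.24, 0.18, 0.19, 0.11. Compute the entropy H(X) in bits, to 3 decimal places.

H = −Σ pᵢ log₂ pᵢ.
−0.03·log₂(0.03) = 0.1518
−0.22·log₂(0.22) = 0.4806
−0.03·log₂(0.03) = 0.1518
−0.24·log₂(0.24) = 0.4941
−0.18·log₂(0.18) = 0.4453
−0.19·log₂(0.19) = 0.4552
−0.11·log₂(0.11) = 0.3503
Sum ≈ 2.5291 → 2.529 bits.

2.529 bits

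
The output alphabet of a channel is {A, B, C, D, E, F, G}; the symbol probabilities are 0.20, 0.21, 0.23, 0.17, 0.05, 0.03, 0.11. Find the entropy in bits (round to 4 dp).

2.5776 bits

H = −Σ pᵢ log₂ pᵢ.
−0.20·log₂(0.20) = 0.4644
−0.21·log₂(0.21) = 0.4728
−0.23·log₂(0.23) = 0.4877
−0.17·log₂(0.17) = 0.4346
−0.05·log₂(0.05) = 0.2161
−0.03·log₂(0.03) = 0.1518
−0.11·log₂(0.11) = 0.3503
Sum ≈ 2.5776 → 2.5776 bits.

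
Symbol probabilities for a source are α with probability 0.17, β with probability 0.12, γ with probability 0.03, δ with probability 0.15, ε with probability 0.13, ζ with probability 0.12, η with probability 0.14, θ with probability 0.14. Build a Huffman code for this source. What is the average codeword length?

2.98 bits/symbol

Repeatedly combine the two least-probable nodes; the expected code length is the sum of the merged weights.
merge 3/100 + 3/25 → 3/20
merge 3/25 + 13/100 → 1/4
merge 7/50 + 7/50 → 7/25
merge 3/20 + 3/20 → 3/10
merge 17/100 + 1/4 → 21/50
merge 7/25 + 3/10 → 29/50
merge 21/50 + 29/50 → 1
L = 3/20 + 1/4 + 7/25 + 3/10 + 21/50 + 29/50 + 1 = 149/50 = 2.98 bits/symbol.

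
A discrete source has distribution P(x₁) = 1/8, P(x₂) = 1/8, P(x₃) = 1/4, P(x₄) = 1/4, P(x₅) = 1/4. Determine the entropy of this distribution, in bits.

2.25 bits

Each probability is a power of 1/2, so log₂(1/p) is an integer.
H = Σ p·log₂(1/p) = 1/8·3 + 1/8·3 + 1/4·2 + 1/4·2 + 1/4·2 = 2.25 bits.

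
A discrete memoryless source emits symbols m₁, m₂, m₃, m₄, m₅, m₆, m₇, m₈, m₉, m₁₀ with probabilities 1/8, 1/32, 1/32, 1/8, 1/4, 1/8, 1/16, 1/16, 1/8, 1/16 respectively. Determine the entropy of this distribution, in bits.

Each probability is a power of 1/2, so log₂(1/p) is an integer.
H = Σ p·log₂(1/p) = 1/8·3 + 1/32·5 + 1/32·5 + 1/8·3 + 1/4·2 + 1/8·3 + 1/16·4 + 1/16·4 + 1/8·3 + 1/16·4 = 3.0625 bits.

3.0625 bits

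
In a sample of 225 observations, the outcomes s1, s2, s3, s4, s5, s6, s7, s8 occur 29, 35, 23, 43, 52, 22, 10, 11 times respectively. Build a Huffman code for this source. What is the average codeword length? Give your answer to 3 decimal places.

Probabilities are the counts divided by 225.
Repeatedly combine the two least-probable nodes; the expected code length is the sum of the merged weights.
merge 2/45 + 11/225 → 7/75
merge 7/75 + 22/225 → 43/225
merge 23/225 + 29/225 → 52/225
merge 7/45 + 43/225 → 26/75
merge 43/225 + 52/225 → 19/45
merge 52/225 + 26/75 → 26/45
merge 19/45 + 26/45 → 1
L = 7/75 + 43/225 + 52/225 + 26/75 + 19/45 + 26/45 + 1 = 644/225 ≈ 2.862 bits/symbol.

2.862 bits/symbol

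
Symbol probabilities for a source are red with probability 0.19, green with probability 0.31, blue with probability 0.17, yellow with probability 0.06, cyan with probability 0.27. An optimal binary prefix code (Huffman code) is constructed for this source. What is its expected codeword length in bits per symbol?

Repeatedly combine the two least-probable nodes; the expected code length is the sum of the merged weights.
merge 3/50 + 17/100 → 23/100
merge 19/100 + 23/100 → 21/50
merge 27/100 + 31/100 → 29/50
merge 21/50 + 29/50 → 1
L = 23/100 + 21/50 + 29/50 + 1 = 223/100 = 2.23 bits/symbol.

2.23 bits/symbol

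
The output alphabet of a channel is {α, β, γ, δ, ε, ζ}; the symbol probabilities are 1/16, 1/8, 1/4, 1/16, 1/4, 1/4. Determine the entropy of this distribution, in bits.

Each probability is a power of 1/2, so log₂(1/p) is an integer.
H = Σ p·log₂(1/p) = 1/16·4 + 1/8·3 + 1/4·2 + 1/16·4 + 1/4·2 + 1/4·2 = 2.375 bits.

2.375 bits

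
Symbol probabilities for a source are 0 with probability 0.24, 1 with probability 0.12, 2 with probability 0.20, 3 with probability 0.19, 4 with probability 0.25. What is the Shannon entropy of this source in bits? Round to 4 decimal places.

H = −Σ pᵢ log₂ pᵢ.
−0.24·log₂(0.24) = 0.4941
−0.12·log₂(0.12) = 0.3671
−0.20·log₂(0.20) = 0.4644
−0.19·log₂(0.19) = 0.4552
−0.25·log₂(0.25) = 0.5000
Sum ≈ 2.2808 → 2.2808 bits.

2.2808 bits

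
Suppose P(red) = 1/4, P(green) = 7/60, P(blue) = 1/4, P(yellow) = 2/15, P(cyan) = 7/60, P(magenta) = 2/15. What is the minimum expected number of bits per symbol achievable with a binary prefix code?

Repeatedly combine the two least-probable nodes; the expected code length is the sum of the merged weights.
merge 7/60 + 7/60 → 7/30
merge 2/15 + 2/15 → 4/15
merge 7/30 + 1/4 → 29/60
merge 1/4 + 4/15 → 31/60
merge 29/60 + 31/60 → 1
L = 7/30 + 4/15 + 29/60 + 31/60 + 1 = 5/2 = 2.5 bits/symbol.

2.5 bits/symbol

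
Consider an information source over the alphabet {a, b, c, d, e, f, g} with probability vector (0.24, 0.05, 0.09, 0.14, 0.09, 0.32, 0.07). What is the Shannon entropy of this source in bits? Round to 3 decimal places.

2.527 bits

H = −Σ pᵢ log₂ pᵢ.
−0.24·log₂(0.24) = 0.4941
−0.05·log₂(0.05) = 0.2161
−0.09·log₂(0.09) = 0.3127
−0.14·log₂(0.14) = 0.3971
−0.09·log₂(0.09) = 0.3127
−0.32·log₂(0.32) = 0.5260
−0.07·log₂(0.07) = 0.2686
Sum ≈ 2.5272 → 2.527 bits.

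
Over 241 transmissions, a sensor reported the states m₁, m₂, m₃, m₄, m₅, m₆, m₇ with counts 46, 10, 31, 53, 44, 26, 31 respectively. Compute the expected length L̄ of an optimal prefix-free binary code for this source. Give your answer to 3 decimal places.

2.739 bits/symbol

Probabilities are the counts divided by 241.
Repeatedly combine the two least-probable nodes; the expected code length is the sum of the merged weights.
merge 10/241 + 26/241 → 36/241
merge 31/241 + 31/241 → 62/241
merge 36/241 + 44/241 → 80/241
merge 46/241 + 53/241 → 99/241
merge 62/241 + 80/241 → 142/241
merge 99/241 + 142/241 → 1
L = 36/241 + 62/241 + 80/241 + 99/241 + 142/241 + 1 = 660/241 ≈ 2.739 bits/symbol.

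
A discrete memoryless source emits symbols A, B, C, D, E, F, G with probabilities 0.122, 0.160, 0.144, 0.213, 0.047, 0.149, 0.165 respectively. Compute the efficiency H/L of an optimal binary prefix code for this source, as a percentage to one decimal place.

97.5%

Entropy H = −Σ p log₂ p ≈ 2.7166 bits.
Huffman merges: 47/1000+61/500→169/1000; 18/125+149/1000→293/1000; 4/25+33/200→13/40; 169/1000+213/1000→191/500; 293/1000+13/40→309/500; 191/500+309/500→1. L = 2787/1000 ≈ 2.7870.
Efficiency = H/L = 2.7166/2.7870 = 97.5%.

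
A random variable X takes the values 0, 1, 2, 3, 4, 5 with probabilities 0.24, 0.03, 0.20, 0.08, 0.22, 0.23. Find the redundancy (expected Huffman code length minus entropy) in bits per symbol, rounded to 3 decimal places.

0.050 bits

Entropy H = −Σ p log₂ p ≈ 2.3700 bits.
Huffman merges: 3/100+2/25→11/100; 11/100+1/5→31/100; 11/50+23/100→9/20; 6/25+31/100→11/20; 9/20+11/20→1. L = 121/50 ≈ 2.4200.
L − H = 2.4200 − 2.3700 = 0.050 bits.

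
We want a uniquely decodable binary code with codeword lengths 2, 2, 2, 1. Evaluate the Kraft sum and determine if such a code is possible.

1.25; no

With common denominator 2^2 = 4: Σ 2^(−ℓᵢ) = 1/4 + 1/4 + 1/4 + 2/4 = 5/4 = 1.25.
Kraft's inequality requires Σ ≤ 1; here Σ = 1.25 > 1, so no such prefix code exists.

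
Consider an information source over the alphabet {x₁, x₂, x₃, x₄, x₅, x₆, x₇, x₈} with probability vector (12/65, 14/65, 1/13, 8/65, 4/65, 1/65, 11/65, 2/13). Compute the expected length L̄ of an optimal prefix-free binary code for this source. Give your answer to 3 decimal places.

Repeatedly combine the two least-probable nodes; the expected code length is the sum of the merged weights.
merge 1/65 + 4/65 → 1/13
merge 1/13 + 1/13 → 2/13
merge 8/65 + 2/13 → 18/65
merge 2/13 + 11/65 → 21/65
merge 12/65 + 14/65 → 2/5
merge 18/65 + 21/65 → 3/5
merge 2/5 + 3/5 → 1
L = 1/13 + 2/13 + 18/65 + 21/65 + 2/5 + 3/5 + 1 = 184/65 ≈ 2.831 bits/symbol.

2.831 bits/symbol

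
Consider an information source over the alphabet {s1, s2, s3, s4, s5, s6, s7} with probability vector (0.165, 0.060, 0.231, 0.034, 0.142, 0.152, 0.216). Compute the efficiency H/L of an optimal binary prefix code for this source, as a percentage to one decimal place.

98.9%

Entropy H = −Σ p log₂ p ≈ 2.6172 bits.
Huffman merges: 17/500+3/50→47/500; 47/500+71/500→59/250; 19/125+33/200→317/1000; 27/125+231/1000→447/1000; 59/250+317/1000→553/1000; 447/1000+553/1000→1. L = 2647/1000 ≈ 2.6470.
Efficiency = H/L = 2.6172/2.6470 = 98.9%.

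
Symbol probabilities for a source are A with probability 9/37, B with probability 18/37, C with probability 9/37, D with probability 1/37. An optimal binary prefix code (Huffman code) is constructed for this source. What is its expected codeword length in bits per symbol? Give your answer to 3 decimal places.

1.784 bits/symbol

Repeatedly combine the two least-probable nodes; the expected code length is the sum of the merged weights.
merge 1/37 + 9/37 → 10/37
merge 9/37 + 10/37 → 19/37
merge 18/37 + 19/37 → 1
L = 10/37 + 19/37 + 1 = 66/37 ≈ 1.784 bits/symbol.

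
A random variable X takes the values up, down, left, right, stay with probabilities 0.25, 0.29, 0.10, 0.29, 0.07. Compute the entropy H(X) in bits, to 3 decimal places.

2.137 bits

H = −Σ pᵢ log₂ pᵢ.
−0.25·log₂(0.25) = 0.5000
−0.29·log₂(0.29) = 0.5179
−0.10·log₂(0.10) = 0.3322
−0.29·log₂(0.29) = 0.5179
−0.07·log₂(0.07) = 0.2686
Sum ≈ 2.1366 → 2.137 bits.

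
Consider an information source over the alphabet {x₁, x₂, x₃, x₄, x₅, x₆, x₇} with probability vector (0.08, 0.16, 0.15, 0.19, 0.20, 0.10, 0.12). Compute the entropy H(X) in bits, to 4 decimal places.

2.7439 bits

H = −Σ pᵢ log₂ pᵢ.
−0.08·log₂(0.08) = 0.2915
−0.16·log₂(0.16) = 0.4230
−0.15·log₂(0.15) = 0.4105
−0.19·log₂(0.19) = 0.4552
−0.20·log₂(0.20) = 0.4644
−0.10·log₂(0.10) = 0.3322
−0.12·log₂(0.12) = 0.3671
Sum ≈ 2.7439 → 2.7439 bits.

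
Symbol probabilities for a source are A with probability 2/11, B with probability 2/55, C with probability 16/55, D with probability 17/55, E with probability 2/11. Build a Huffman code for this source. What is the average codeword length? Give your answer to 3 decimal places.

2.218 bits/symbol

Repeatedly combine the two least-probable nodes; the expected code length is the sum of the merged weights.
merge 2/55 + 2/11 → 12/55
merge 2/11 + 12/55 → 2/5
merge 16/55 + 17/55 → 3/5
merge 2/5 + 3/5 → 1
L = 12/55 + 2/5 + 3/5 + 1 = 122/55 ≈ 2.218 bits/symbol.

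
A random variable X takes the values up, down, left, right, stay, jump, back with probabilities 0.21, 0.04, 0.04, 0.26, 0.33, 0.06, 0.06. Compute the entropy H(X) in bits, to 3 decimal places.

2.365 bits

H = −Σ pᵢ log₂ pᵢ.
−0.21·log₂(0.21) = 0.4728
−0.04·log₂(0.04) = 0.1858
−0.04·log₂(0.04) = 0.1858
−0.26·log₂(0.26) = 0.5053
−0.33·log₂(0.33) = 0.5278
−0.06·log₂(0.06) = 0.2435
−0.06·log₂(0.06) = 0.2435
Sum ≈ 2.3645 → 2.365 bits.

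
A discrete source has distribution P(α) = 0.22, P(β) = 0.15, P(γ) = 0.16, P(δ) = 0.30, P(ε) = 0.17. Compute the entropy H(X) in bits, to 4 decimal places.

H = −Σ pᵢ log₂ pᵢ.
−0.22·log₂(0.22) = 0.4806
−0.15·log₂(0.15) = 0.4105
−0.16·log₂(0.16) = 0.4230
−0.30·log₂(0.30) = 0.5211
−0.17·log₂(0.17) = 0.4346
Sum ≈ 2.2698 → 2.2698 bits.

2.2698 bits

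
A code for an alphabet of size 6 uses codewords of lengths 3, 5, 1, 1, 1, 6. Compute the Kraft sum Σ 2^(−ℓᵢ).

1.671875

With common denominator 2^6 = 64: Σ 2^(−ℓᵢ) = 8/64 + 2/64 + 32/64 + 32/64 + 32/64 + 1/64 = 107/64 = 1.671875.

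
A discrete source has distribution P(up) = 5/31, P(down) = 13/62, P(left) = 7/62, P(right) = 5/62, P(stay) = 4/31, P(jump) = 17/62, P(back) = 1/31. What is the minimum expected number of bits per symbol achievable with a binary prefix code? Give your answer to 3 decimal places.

Repeatedly combine the two least-probable nodes; the expected code length is the sum of the merged weights.
merge 1/31 + 5/62 → 7/62
merge 7/62 + 7/62 → 7/31
merge 4/31 + 5/31 → 9/31
merge 13/62 + 7/31 → 27/62
merge 17/62 + 9/31 → 35/62
merge 27/62 + 35/62 → 1
L = 7/62 + 7/31 + 9/31 + 27/62 + 35/62 + 1 = 163/62 ≈ 2.629 bits/symbol.

2.629 bits/symbol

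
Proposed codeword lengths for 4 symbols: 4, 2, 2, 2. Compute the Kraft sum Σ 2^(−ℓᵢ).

0.8125

With common denominator 2^4 = 16: Σ 2^(−ℓᵢ) = 1/16 + 4/16 + 4/16 + 4/16 = 13/16 = 0.8125.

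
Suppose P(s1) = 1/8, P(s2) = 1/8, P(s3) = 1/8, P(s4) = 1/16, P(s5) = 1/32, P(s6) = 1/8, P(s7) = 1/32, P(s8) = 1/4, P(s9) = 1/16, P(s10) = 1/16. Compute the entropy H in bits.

3.0625 bits

Each probability is a power of 1/2, so log₂(1/p) is an integer.
H = Σ p·log₂(1/p) = 1/8·3 + 1/8·3 + 1/8·3 + 1/16·4 + 1/32·5 + 1/8·3 + 1/32·5 + 1/4·2 + 1/16·4 + 1/16·4 = 3.0625 bits.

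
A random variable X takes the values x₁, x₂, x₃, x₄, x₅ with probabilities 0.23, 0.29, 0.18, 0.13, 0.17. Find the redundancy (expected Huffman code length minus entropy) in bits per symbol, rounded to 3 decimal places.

Entropy H = −Σ p log₂ p ≈ 2.2681 bits.
Huffman merges: 13/100+17/100→3/10; 9/50+23/100→41/100; 29/100+3/10→59/100; 41/100+59/100→1. L = 23/10 ≈ 2.3000.
L − H = 2.3000 − 2.2681 = 0.032 bits.

0.032 bits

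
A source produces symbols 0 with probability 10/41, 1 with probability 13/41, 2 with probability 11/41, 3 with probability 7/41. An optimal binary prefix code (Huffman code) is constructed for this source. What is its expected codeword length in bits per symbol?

2 bits/symbol

Repeatedly combine the two least-probable nodes; the expected code length is the sum of the merged weights.
merge 7/41 + 10/41 → 17/41
merge 11/41 + 13/41 → 24/41
merge 17/41 + 24/41 → 1
L = 17/41 + 24/41 + 1 = 2 bits/symbol.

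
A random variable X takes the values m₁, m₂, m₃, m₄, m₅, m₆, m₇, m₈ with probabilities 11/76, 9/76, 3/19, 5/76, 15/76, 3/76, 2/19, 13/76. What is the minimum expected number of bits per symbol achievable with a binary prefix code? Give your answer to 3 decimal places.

2.908 bits/symbol

Repeatedly combine the two least-probable nodes; the expected code length is the sum of the merged weights.
merge 3/76 + 5/76 → 2/19
merge 2/19 + 2/19 → 4/19
merge 9/76 + 11/76 → 5/19
merge 3/19 + 13/76 → 25/76
merge 15/76 + 4/19 → 31/76
merge 5/19 + 25/76 → 45/76
merge 31/76 + 45/76 → 1
L = 2/19 + 4/19 + 5/19 + 25/76 + 31/76 + 45/76 + 1 = 221/76 ≈ 2.908 bits/symbol.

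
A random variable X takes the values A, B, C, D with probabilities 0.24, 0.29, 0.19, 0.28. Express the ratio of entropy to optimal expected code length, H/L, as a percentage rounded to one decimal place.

99.1%

Entropy H = −Σ p log₂ p ≈ 1.9815 bits.
Huffman merges: 19/100+6/25→43/100; 7/25+29/100→57/100; 43/100+57/100→1. L = 2 ≈ 2.0000.
Efficiency = H/L = 1.9815/2.0000 = 99.1%.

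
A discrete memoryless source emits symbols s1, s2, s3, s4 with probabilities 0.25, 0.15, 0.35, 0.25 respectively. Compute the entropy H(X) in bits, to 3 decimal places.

H = −Σ pᵢ log₂ pᵢ.
−0.25·log₂(0.25) = 0.5000
−0.15·log₂(0.15) = 0.4105
−0.35·log₂(0.35) = 0.5301
−0.25·log₂(0.25) = 0.5000
Sum ≈ 1.9406 → 1.941 bits.

1.941 bits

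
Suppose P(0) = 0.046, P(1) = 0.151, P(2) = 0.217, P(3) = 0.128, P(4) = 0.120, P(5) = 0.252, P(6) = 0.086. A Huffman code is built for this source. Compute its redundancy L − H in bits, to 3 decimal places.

0.016 bits

Entropy H = −Σ p log₂ p ≈ 2.6467 bits.
Huffman merges: 23/500+43/500→33/250; 3/25+16/125→31/125; 33/250+151/1000→283/1000; 217/1000+31/125→93/200; 63/250+283/1000→107/200; 93/200+107/200→1. L = 2663/1000 ≈ 2.6630.
L − H = 2.6630 − 2.6467 = 0.016 bits.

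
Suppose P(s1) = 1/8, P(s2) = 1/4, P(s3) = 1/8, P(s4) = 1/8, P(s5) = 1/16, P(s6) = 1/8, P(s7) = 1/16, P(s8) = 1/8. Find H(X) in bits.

Each probability is a power of 1/2, so log₂(1/p) is an integer.
H = Σ p·log₂(1/p) = 1/8·3 + 1/4·2 + 1/8·3 + 1/8·3 + 1/16·4 + 1/8·3 + 1/16·4 + 1/8·3 = 2.875 bits.

2.875 bits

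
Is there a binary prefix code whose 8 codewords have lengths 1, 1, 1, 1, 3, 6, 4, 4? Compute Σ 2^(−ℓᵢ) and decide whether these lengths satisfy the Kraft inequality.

With common denominator 2^6 = 64: Σ 2^(−ℓᵢ) = 32/64 + 32/64 + 32/64 + 32/64 + 8/64 + 1/64 + 4/64 + 4/64 = 145/64 = 2.265625.
Kraft's inequality requires Σ ≤ 1; here Σ = 2.265625 > 1, so no such prefix code exists.

2.265625; no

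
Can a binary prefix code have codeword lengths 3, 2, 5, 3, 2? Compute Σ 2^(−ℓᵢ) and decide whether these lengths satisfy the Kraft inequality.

With common denominator 2^5 = 32: Σ 2^(−ℓᵢ) = 4/32 + 8/32 + 1/32 + 4/32 + 8/32 = 25/32 = 0.78125.
Kraft's inequality requires Σ ≤ 1; here Σ = 0.78125 ≤ 1, so such a prefix code exists.

0.78125; yes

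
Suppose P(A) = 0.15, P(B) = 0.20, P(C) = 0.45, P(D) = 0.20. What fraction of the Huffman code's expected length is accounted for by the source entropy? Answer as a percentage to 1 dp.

Entropy H = −Σ p log₂ p ≈ 1.8577 bits.
Huffman merges: 3/20+1/5→7/20; 1/5+7/20→11/20; 9/20+11/20→1. L = 19/10 ≈ 1.9000.
Efficiency = H/L = 1.8577/1.9000 = 97.8%.

97.8%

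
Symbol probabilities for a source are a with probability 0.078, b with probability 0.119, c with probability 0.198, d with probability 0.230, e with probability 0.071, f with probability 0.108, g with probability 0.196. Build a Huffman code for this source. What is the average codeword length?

2.721 bits/symbol

Repeatedly combine the two least-probable nodes; the expected code length is the sum of the merged weights.
merge 71/1000 + 39/500 → 149/1000
merge 27/250 + 119/1000 → 227/1000
merge 149/1000 + 49/250 → 69/200
merge 99/500 + 227/1000 → 17/40
merge 23/100 + 69/200 → 23/40
merge 17/40 + 23/40 → 1
L = 149/1000 + 227/1000 + 69/200 + 17/40 + 23/40 + 1 = 2721/1000 = 2.721 bits/symbol.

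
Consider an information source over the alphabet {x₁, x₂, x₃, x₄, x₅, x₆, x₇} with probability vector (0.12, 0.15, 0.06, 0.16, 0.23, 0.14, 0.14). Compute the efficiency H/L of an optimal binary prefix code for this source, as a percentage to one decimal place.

98.4%

Entropy H = −Σ p log₂ p ≈ 2.7261 bits.
Huffman merges: 3/50+3/25→9/50; 7/50+7/50→7/25; 3/20+4/25→31/100; 9/50+23/100→41/100; 7/25+31/100→59/100; 41/100+59/100→1. L = 277/100 ≈ 2.7700.
Efficiency = H/L = 2.7261/2.7700 = 98.4%.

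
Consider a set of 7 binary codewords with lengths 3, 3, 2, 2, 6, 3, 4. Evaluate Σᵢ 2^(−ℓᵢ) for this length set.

With common denominator 2^6 = 64: Σ 2^(−ℓᵢ) = 8/64 + 8/64 + 16/64 + 16/64 + 1/64 + 8/64 + 4/64 = 61/64 = 0.953125.

0.953125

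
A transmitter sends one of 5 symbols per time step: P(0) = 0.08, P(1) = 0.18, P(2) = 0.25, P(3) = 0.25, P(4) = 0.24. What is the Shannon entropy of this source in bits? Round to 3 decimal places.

H = −Σ pᵢ log₂ pᵢ.
−0.08·log₂(0.08) = 0.2915
−0.18·log₂(0.18) = 0.4453
−0.25·log₂(0.25) = 0.5000
−0.25·log₂(0.25) = 0.5000
−0.24·log₂(0.24) = 0.4941
Sum ≈ 2.2310 → 2.231 bits.

2.231 bits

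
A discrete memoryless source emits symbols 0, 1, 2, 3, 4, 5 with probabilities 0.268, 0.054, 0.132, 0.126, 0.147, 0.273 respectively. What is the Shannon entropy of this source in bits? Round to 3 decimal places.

2.417 bits

H = −Σ pᵢ log₂ pᵢ.
−0.268·log₂(0.268) = 0.5091
−0.054·log₂(0.054) = 0.2274
−0.132·log₂(0.132) = 0.3856
−0.126·log₂(0.126) = 0.3766
−0.147·log₂(0.147) = 0.4066
−0.273·log₂(0.273) = 0.5113
Sum ≈ 2.4166 → 2.417 bits.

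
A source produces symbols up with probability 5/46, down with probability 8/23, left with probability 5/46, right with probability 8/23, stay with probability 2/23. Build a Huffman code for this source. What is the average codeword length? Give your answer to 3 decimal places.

Repeatedly combine the two least-probable nodes; the expected code length is the sum of the merged weights.
merge 2/23 + 5/46 → 9/46
merge 5/46 + 9/46 → 7/23
merge 7/23 + 8/23 → 15/23
merge 8/23 + 15/23 → 1
L = 9/46 + 7/23 + 15/23 + 1 = 99/46 ≈ 2.152 bits/symbol.

2.152 bits/symbol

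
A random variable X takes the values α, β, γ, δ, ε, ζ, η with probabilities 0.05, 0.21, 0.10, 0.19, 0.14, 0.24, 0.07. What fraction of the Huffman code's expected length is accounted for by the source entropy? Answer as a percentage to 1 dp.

Entropy H = −Σ p log₂ p ≈ 2.6361 bits.
Huffman merges: 1/20+7/100→3/25; 1/10+3/25→11/50; 7/50+19/100→33/100; 21/100+11/50→43/100; 6/25+33/100→57/100; 43/100+57/100→1. L = 267/100 ≈ 2.6700.
Efficiency = H/L = 2.6361/2.6700 = 98.7%.

98.7%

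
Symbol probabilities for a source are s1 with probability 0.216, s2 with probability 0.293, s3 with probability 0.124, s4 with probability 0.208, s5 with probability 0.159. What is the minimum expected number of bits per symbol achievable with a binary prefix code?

Repeatedly combine the two least-probable nodes; the expected code length is the sum of the merged weights.
merge 31/250 + 159/1000 → 283/1000
merge 26/125 + 27/125 → 53/125
merge 283/1000 + 293/1000 → 72/125
merge 53/125 + 72/125 → 1
L = 283/1000 + 53/125 + 72/125 + 1 = 2283/1000 = 2.283 bits/symbol.

2.283 bits/symbol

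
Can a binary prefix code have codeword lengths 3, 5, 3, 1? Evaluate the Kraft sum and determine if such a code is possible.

0.78125; yes

With common denominator 2^5 = 32: Σ 2^(−ℓᵢ) = 4/32 + 1/32 + 4/32 + 16/32 = 25/32 = 0.78125.
Kraft's inequality requires Σ ≤ 1; here Σ = 0.78125 ≤ 1, so such a prefix code exists.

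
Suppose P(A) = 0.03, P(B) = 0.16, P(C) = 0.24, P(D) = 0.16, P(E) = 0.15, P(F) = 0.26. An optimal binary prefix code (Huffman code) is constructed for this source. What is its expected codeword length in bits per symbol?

2.5 bits/symbol

Repeatedly combine the two least-probable nodes; the expected code length is the sum of the merged weights.
merge 3/100 + 3/20 → 9/50
merge 4/25 + 4/25 → 8/25
merge 9/50 + 6/25 → 21/50
merge 13/50 + 8/25 → 29/50
merge 21/50 + 29/50 → 1
L = 9/50 + 8/25 + 21/50 + 29/50 + 1 = 5/2 = 2.5 bits/symbol.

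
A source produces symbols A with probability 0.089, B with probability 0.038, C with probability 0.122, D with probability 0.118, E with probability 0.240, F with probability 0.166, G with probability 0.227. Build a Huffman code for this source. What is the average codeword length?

Repeatedly combine the two least-probable nodes; the expected code length is the sum of the merged weights.
merge 19/500 + 89/1000 → 127/1000
merge 59/500 + 61/500 → 6/25
merge 127/1000 + 83/500 → 293/1000
merge 227/1000 + 6/25 → 467/1000
merge 6/25 + 293/1000 → 533/1000
merge 467/1000 + 533/1000 → 1
L = 127/1000 + 6/25 + 293/1000 + 467/1000 + 533/1000 + 1 = 133/50 = 2.66 bits/symbol.

2.66 bits/symbol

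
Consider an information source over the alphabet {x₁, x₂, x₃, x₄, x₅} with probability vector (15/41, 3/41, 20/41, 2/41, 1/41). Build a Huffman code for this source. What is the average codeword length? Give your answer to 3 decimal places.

1.732 bits/symbol

Repeatedly combine the two least-probable nodes; the expected code length is the sum of the merged weights.
merge 1/41 + 2/41 → 3/41
merge 3/41 + 3/41 → 6/41
merge 6/41 + 15/41 → 21/41
merge 20/41 + 21/41 → 1
L = 3/41 + 6/41 + 21/41 + 1 = 71/41 ≈ 1.732 bits/symbol.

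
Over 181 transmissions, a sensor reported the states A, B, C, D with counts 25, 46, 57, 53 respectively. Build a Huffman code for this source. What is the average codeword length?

Probabilities are the counts divided by 181.
Repeatedly combine the two least-probable nodes; the expected code length is the sum of the merged weights.
merge 25/181 + 46/181 → 71/181
merge 53/181 + 57/181 → 110/181
merge 71/181 + 110/181 → 1
L = 71/181 + 110/181 + 1 = 2 bits/symbol.

2 bits/symbol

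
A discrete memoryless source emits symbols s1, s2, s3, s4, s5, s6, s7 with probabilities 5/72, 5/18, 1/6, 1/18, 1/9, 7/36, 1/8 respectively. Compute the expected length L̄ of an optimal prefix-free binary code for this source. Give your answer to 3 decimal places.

Repeatedly combine the two least-probable nodes; the expected code length is the sum of the merged weights.
merge 1/18 + 5/72 → 1/8
merge 1/9 + 1/8 → 17/72
merge 1/8 + 1/6 → 7/24
merge 7/36 + 17/72 → 31/72
merge 5/18 + 7/24 → 41/72
merge 31/72 + 41/72 → 1
L = 1/8 + 17/72 + 7/24 + 31/72 + 41/72 + 1 = 191/72 ≈ 2.653 bits/symbol.

2.653 bits/symbol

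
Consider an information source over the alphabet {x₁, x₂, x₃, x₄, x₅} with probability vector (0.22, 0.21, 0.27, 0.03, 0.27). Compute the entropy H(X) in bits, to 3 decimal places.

2.125 bits

H = −Σ pᵢ log₂ pᵢ.
−0.22·log₂(0.22) = 0.4806
−0.21·log₂(0.21) = 0.4728
−0.27·log₂(0.27) = 0.5100
−0.03·log₂(0.03) = 0.1518
−0.27·log₂(0.27) = 0.5100
Sum ≈ 2.1252 → 2.125 bits.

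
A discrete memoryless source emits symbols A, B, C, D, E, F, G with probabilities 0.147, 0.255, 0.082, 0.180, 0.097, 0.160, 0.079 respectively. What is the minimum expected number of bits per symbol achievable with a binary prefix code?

2.726 bits/symbol

Repeatedly combine the two least-probable nodes; the expected code length is the sum of the merged weights.
merge 79/1000 + 41/500 → 161/1000
merge 97/1000 + 147/1000 → 61/250
merge 4/25 + 161/1000 → 321/1000
merge 9/50 + 61/250 → 53/125
merge 51/200 + 321/1000 → 72/125
merge 53/125 + 72/125 → 1
L = 161/1000 + 61/250 + 321/1000 + 53/125 + 72/125 + 1 = 1363/500 = 2.726 bits/symbol.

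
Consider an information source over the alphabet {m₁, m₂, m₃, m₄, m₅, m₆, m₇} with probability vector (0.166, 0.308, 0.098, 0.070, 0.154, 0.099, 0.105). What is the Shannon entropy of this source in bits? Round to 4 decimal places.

2.6377 bits

H = −Σ pᵢ log₂ pᵢ.
−0.166·log₂(0.166) = 0.4301
−0.308·log₂(0.308) = 0.5233
−0.098·log₂(0.098) = 0.3284
−0.070·log₂(0.070) = 0.2686
−0.154·log₂(0.154) = 0.4156
−0.099·log₂(0.099) = 0.3303
−0.105·log₂(0.105) = 0.3414
Sum ≈ 2.6377 → 2.6377 bits.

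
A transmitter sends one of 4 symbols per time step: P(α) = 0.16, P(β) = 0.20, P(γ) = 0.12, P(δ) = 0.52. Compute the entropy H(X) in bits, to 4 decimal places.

H = −Σ pᵢ log₂ pᵢ.
−0.16·log₂(0.16) = 0.4230
−0.20·log₂(0.20) = 0.4644
−0.12·log₂(0.12) = 0.3671
−0.52·log₂(0.52) = 0.4906
Sum ≈ 1.7450 → 1.7450 bits.

1.7450 bits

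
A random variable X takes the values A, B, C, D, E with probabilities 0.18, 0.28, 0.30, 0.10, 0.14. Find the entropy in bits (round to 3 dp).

2.210 bits

H = −Σ pᵢ log₂ pᵢ.
−0.18·log₂(0.18) = 0.4453
−0.28·log₂(0.28) = 0.5142
−0.30·log₂(0.30) = 0.5211
−0.10·log₂(0.10) = 0.3322
−0.14·log₂(0.14) = 0.3971
Sum ≈ 2.2099 → 2.210 bits.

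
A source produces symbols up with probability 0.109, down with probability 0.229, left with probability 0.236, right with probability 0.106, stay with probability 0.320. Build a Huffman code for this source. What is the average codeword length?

Repeatedly combine the two least-probable nodes; the expected code length is the sum of the merged weights.
merge 53/500 + 109/1000 → 43/200
merge 43/200 + 229/1000 → 111/250
merge 59/250 + 8/25 → 139/250
merge 111/250 + 139/250 → 1
L = 43/200 + 111/250 + 139/250 + 1 = 443/200 = 2.215 bits/symbol.

2.215 bits/symbol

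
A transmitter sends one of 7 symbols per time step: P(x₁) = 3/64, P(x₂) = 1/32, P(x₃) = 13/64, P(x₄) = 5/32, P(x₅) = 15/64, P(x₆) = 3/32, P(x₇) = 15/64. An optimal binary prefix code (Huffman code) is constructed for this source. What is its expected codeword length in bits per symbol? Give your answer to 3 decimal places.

2.578 bits/symbol

Repeatedly combine the two least-probable nodes; the expected code length is the sum of the merged weights.
merge 1/32 + 3/64 → 5/64
merge 5/64 + 3/32 → 11/64
merge 5/32 + 11/64 → 21/64
merge 13/64 + 15/64 → 7/16
merge 15/64 + 21/64 → 9/16
merge 7/16 + 9/16 → 1
L = 5/64 + 11/64 + 21/64 + 7/16 + 9/16 + 1 = 165/64 ≈ 2.578 bits/symbol.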